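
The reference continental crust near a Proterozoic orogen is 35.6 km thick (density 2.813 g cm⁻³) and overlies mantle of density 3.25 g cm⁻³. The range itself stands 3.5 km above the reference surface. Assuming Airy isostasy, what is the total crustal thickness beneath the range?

Root depth r = h ρ_c / (ρ_m − ρ_c) = 3.5 km × 2.813 / 0.437 = 22.53 km.
Total thickness = T + h + r = 35.6 km + 3.5 km + 22.53 km = 61.6 km.

61.6 km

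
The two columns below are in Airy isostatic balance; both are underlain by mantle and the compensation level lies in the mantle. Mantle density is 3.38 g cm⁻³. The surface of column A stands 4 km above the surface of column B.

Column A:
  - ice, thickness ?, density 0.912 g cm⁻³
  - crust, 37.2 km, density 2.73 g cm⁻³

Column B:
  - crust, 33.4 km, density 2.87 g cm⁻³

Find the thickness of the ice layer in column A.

2.58 km

Take the compensation level at the base of the deeper column (depth z_c below the surface of column A) and equate Σ ρ_i t_i down to z_c; mantle fills any gap and the z_c terms cancel.
Column A: x×0.912 + 37.2×2.73 + (z_c − 37.2 − x)×3.38
Column B: 4×0 + 33.4×2.87 + (z_c − 4 − 33.4)×3.38
The z_c×3.38 term appears on both sides and cancels. Collect the known terms of each column as K = Σ(ρt)_known − 3.38 × (depth of known layers): K_A = 101.556 − 3.38×37.2 = −24.18; K_B = 95.858 − 3.38×(4 + 33.4) = −30.554.
Balance: K_A − x×(3.38 − 0.912) = K_B, so x = (K_A − K_B)/(3.38 − 0.912) = 6.374/2.468 = 2.58 km.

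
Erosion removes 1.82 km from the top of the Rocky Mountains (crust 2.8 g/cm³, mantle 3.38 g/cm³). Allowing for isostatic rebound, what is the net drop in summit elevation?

0.312 km

Rebound u = e ρ_c/ρ_m = 1.82 km × 2.8/3.38 = 1.508 km.
Net surface drop = e − u = 1.82 km − 1.508 km = e (ρ_m − ρ_c)/ρ_m = 0.312 km.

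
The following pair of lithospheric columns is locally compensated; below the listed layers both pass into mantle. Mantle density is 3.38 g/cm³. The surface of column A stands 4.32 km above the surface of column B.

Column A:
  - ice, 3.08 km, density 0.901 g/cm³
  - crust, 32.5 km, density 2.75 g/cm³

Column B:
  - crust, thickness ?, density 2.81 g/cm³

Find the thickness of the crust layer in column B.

23.7 km

Take the compensation level at the base of the deeper column (depth z_c below the surface of column A) and equate Σ ρ_i t_i down to z_c; mantle fills any gap and the z_c terms cancel.
Column A: 3.08×0.901 + 32.5×2.75 + (z_c − 35.58)×3.38
Column B: 4.32×0 + x×2.81 + (z_c − 4.32 − 0 − x)×3.38
The z_c×3.38 term appears on both sides and cancels. Collect the known terms of each column as K = Σ(ρt)_known − 3.38 × (depth of known layers): K_A = 92.15008 − 3.38×35.58 = −28.11032; K_B = 0 − 3.38×(4.32 + 0) = −14.6016.
Balance: K_A = K_B − x×(3.38 − 2.81), so x = (K_B − K_A)/(3.38 − 2.81) = 13.5087/0.57 = 23.7 km.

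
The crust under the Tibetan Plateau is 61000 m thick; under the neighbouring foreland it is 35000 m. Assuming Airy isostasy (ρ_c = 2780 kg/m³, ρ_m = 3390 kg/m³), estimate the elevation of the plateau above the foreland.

Excess crust Δ = 61000 m − 35000 m = 26000 m, split between elevation h and root r with h + r = Δ.
Airy balance ρ_c h = (ρ_m − ρ_c) r gives r = h ρ_c/(ρ_m − ρ_c), so h (1 + ρ_c/(ρ_m − ρ_c)) = Δ, i.e. h = Δ (ρ_m − ρ_c)/ρ_m.
h = 26000 m × 610/3390 = 4680 m.

4680 m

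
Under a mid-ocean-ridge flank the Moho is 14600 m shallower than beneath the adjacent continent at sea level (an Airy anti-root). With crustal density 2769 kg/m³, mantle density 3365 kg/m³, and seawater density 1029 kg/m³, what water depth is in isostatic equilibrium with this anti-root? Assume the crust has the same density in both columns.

Replacing a thickness d of crust by seawater at the top must be balanced by replacing crust with mantle at the base: d (ρ_c − ρ_w) = a (ρ_m − ρ_c).
d = a (ρ_m − ρ_c)/(ρ_c − ρ_w) = 14600 m × 596/1740 = 5000 m.

5000 m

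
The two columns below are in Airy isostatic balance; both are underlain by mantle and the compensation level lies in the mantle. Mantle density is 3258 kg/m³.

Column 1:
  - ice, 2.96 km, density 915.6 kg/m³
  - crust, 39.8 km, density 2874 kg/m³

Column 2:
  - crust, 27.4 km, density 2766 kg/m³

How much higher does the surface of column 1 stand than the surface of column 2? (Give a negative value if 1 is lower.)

2.68 km

For any compensation level in the mantle, the mantle terms cancel and isostasy reduces to e = (Σt_1 − Σt_2) − (Σ(ρt)_1 − Σ(ρt)_2) / ρ_m.
Σt_1 = 42.76 km; Σt_2 = 27.4 km; Σ(ρt)_1 = 117095.376; Σ(ρt)_2 = 75788.4 (in km·kg/m³).
e = (42.76 − 27.4) − (117095.376 − 75788.4) / 3258 = 2.68 km.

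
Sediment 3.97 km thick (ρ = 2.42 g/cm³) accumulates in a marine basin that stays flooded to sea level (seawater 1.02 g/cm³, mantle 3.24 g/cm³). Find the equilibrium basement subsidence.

Submarine loading: the sediment displaces seawater, and the subsidence is in turn flooded, so s (ρ_m − ρ_w) = t (ρ_sed − ρ_w).
s = 3.97 km × (2.42 − 1.02) / (3.24 − 1.02) = 2.5 km.

2.5 km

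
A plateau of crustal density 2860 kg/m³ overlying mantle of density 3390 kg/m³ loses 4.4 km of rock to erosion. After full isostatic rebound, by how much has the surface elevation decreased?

0.688 km

Rebound u = e ρ_c/ρ_m = 4.4 km × 2860/3390 = 3.712 km.
Net surface drop = e − u = 4.4 km − 3.712 km = e (ρ_m − ρ_c)/ρ_m = 0.688 km.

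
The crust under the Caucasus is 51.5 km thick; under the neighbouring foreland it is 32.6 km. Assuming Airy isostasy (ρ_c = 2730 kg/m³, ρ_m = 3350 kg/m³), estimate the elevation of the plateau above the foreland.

Excess crust Δ = 51.5 km − 32.6 km = 18.9 km, split between elevation h and root r with h + r = Δ.
Airy balance ρ_c h = (ρ_m − ρ_c) r gives r = h ρ_c/(ρ_m − ρ_c), so h (1 + ρ_c/(ρ_m − ρ_c)) = Δ, i.e. h = Δ (ρ_m − ρ_c)/ρ_m.
h = 18.9 km × 620/3350 = 3.5 km.

3.5 km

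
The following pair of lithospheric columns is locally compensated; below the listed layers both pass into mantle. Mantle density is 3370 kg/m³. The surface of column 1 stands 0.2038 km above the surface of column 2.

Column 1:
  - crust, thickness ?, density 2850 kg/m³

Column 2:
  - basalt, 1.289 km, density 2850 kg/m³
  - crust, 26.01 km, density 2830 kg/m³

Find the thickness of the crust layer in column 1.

Take the compensation level at the base of the deeper column (depth z_c below the surface of column 1) and equate Σ ρ_i t_i down to z_c; mantle fills any gap and the z_c terms cancel.
Column 1: x×2850 + (z_c − 0 − x)×3370
Column 2: 0.2038×0 + 1.289×2850 + 26.01×2830 + (z_c − 0.2038 − 27.299)×3370
The z_c×3370 term appears on both sides and cancels. Collect the known terms of each column as K = Σ(ρt)_known − 3370 × (depth of known layers): K_1 = 0 − 3370×0 = 0; K_2 = 77281.95 − 3370×(0.2038 + 27.299) = −15402.486.
Balance: K_1 − x×(3370 − 2850) = K_2, so x = (K_1 − K_2)/(3370 − 2850) = 15402.5/520 = 29.6 km.

29.6 km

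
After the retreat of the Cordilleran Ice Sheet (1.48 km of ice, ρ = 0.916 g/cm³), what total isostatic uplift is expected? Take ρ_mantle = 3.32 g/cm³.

0.408 km

Removing the load lets mantle flow back in; uplift u satisfies ρ_ice t = ρ_m u.
u = t ρ_ice/ρ_m = 1.48 km × 0.916/3.32 = 0.408 km.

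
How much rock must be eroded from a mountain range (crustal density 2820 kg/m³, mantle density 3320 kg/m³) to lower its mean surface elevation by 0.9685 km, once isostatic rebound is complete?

Net drop Δ = e − u = e − e ρ_c/ρ_m = e (ρ_m − ρ_c)/ρ_m.
e = Δ ρ_m/(ρ_m − ρ_c) = 0.9685 km × 3320/500 = 6.43 km.

6.43 km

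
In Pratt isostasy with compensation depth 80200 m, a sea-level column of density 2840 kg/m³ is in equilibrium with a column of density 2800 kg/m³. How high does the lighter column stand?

1150 m

ρ_ref D = ρ (D + h) → h = D (ρ_ref − ρ)/ρ.
h = 80200 m × (2840 − 2800)/2800 = 1150 m.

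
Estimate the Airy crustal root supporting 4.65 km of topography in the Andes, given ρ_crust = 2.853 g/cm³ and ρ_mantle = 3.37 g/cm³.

Balancing pressure at the compensation depth: the weight of the topography is balanced by the buoyancy of the root, ρ_c h = (ρ_m − ρ_c) r.
r = h · ρ_c / (ρ_m − ρ_c) = 4.65 km × 2.853 / (3.37 − 2.853) = 25.7 km.

25.7 km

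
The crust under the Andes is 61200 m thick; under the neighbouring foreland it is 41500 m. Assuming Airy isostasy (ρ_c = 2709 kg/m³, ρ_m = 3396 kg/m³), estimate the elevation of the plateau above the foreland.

3990 m

Excess crust Δ = 61200 m − 41500 m = 19700 m, split between elevation h and root r with h + r = Δ.
Airy balance ρ_c h = (ρ_m − ρ_c) r gives r = h ρ_c/(ρ_m − ρ_c), so h (1 + ρ_c/(ρ_m − ρ_c)) = Δ, i.e. h = Δ (ρ_m − ρ_c)/ρ_m.
h = 19700 m × 687/3396 = 3990 m.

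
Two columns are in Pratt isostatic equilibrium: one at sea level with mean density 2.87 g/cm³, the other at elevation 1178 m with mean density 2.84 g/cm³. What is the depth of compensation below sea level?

ρ_ref D = ρ (D + h) → D (ρ_ref − ρ) = ρ h.
D = ρ h/(ρ_ref − ρ) = 2.84 × 1178 m/(2.87 − 2.84) = 112000 m.

112000 m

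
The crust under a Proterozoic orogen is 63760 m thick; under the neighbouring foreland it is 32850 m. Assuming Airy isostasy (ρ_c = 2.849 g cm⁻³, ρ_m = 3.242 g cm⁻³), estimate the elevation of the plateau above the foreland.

Excess crust Δ = 63760 m − 32850 m = 30910 m, split between elevation h and root r with h + r = Δ.
Airy balance ρ_c h = (ρ_m − ρ_c) r gives r = h ρ_c/(ρ_m − ρ_c), so h (1 + ρ_c/(ρ_m − ρ_c)) = Δ, i.e. h = Δ (ρ_m − ρ_c)/ρ_m.
h = 30910 m × 0.393/3.242 = 3750 m.

3750 m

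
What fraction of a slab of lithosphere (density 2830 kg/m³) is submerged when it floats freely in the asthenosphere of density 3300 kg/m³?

Submerged fraction = ρ_obj/ρ_fluid = 2830/3300 = 85.8%.

85.8%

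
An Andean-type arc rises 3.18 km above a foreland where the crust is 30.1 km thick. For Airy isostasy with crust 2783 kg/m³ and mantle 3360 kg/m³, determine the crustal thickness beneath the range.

48.6 km

Root depth r = h ρ_c / (ρ_m − ρ_c) = 3.18 km × 2783 / 577 = 15.34 km.
Total thickness = T + h + r = 30.1 km + 3.18 km + 15.34 km = 48.6 km.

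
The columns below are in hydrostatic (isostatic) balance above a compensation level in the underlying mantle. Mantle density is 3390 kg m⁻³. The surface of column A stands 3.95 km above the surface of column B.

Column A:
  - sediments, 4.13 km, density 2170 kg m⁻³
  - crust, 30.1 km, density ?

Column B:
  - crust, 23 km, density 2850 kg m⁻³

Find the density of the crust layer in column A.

Take the compensation level at the base of the deeper column (depth z_c below the surface of column A) and equate Σ ρ_i t_i down to z_c; mantle fills any gap and the z_c terms cancel.
Column A: 4.13×2170 + 30.1×ρ + (z_c − 34.23)×3390
Column B: 3.95×0 + 23×2850 + (z_c − 3.95 − 23)×3390
The z_c×3390 term appears on both sides and cancels. Collect the known terms of each column as K = Σ(ρt)_known − 3390 × (depth of known layers): K_A = 8962.1 − 3390×34.23 = −107077.6; K_B = 65550 − 3390×(3.95 + 23) = −25810.5.
Balance: K_A + 30.1×ρ = K_B, so ρ = (K_B − K_A)/30.1 = 81267.1/30.1 = 2700 kg m⁻³.

2700 kg m⁻³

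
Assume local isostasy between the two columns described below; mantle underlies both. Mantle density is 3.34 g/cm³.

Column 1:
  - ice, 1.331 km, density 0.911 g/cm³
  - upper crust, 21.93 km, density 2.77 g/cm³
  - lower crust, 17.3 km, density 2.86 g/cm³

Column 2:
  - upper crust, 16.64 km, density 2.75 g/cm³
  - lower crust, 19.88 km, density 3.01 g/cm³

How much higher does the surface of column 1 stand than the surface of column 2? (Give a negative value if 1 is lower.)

2.29 km

For any compensation level in the mantle, the mantle terms cancel and isostasy reduces to e = (Σt_1 − Σt_2) − (Σ(ρt)_1 − Σ(ρt)_2) / ρ_m.
Σt_1 = 40.561 km; Σt_2 = 36.52 km; Σ(ρt)_1 = 111.436641; Σ(ρt)_2 = 105.5988 (in km·g/cm³).
e = (40.561 − 36.52) − (111.436641 − 105.5988) / 3.34 = 2.29 km.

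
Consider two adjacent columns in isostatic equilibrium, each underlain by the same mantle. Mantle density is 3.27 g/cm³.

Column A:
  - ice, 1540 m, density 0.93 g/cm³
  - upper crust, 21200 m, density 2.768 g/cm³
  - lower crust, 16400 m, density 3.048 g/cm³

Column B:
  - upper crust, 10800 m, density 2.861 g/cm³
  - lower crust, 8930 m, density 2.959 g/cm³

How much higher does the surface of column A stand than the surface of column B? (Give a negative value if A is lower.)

For any compensation level in the mantle, the mantle terms cancel and isostasy reduces to e = (Σt_A − Σt_B) − (Σ(ρt)_A − Σ(ρt)_B) / ρ_m.
Σt_A = 39140 m; Σt_B = 19730 m; Σ(ρt)_A = 110101; Σ(ρt)_B = 57322.67 (in m·g/cm³).
e = (39140 − 19730) − (110101 − 57322.67) / 3.27 = 3270 m.

3270 m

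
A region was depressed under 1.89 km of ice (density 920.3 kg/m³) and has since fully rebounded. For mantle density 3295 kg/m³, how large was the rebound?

Removing the load lets mantle flow back in; uplift u satisfies ρ_ice t = ρ_m u.
u = t ρ_ice/ρ_m = 1.89 km × 920.3/3295 = 0.528 km.

0.528 km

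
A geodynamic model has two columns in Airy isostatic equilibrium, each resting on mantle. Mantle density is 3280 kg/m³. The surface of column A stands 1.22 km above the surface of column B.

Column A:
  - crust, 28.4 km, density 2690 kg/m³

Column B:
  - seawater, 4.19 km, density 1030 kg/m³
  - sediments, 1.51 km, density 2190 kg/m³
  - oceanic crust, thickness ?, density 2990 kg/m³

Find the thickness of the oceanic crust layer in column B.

Take the compensation level at the base of the deeper column (depth z_c below the surface of column A) and equate Σ ρ_i t_i down to z_c; mantle fills any gap and the z_c terms cancel.
Column A: 28.4×2690 + (z_c − 28.4)×3280
Column B: 1.22×0 + 4.19×1030 + 1.51×2190 + x×2990 + (z_c − 1.22 − 5.7 − x)×3280
The z_c×3280 term appears on both sides and cancels. Collect the known terms of each column as K = Σ(ρt)_known − 3280 × (depth of known layers): K_A = 76396 − 3280×28.4 = −16756; K_B = 7622.6 − 3280×(1.22 + 5.7) = −15075.
Balance: K_A = K_B − x×(3280 − 2990), so x = (K_B − K_A)/(3280 − 2990) = 1681/290 = 5.8 km.

5.8 km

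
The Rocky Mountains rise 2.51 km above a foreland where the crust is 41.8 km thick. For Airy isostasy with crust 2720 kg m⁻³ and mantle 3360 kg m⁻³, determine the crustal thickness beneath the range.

Root depth r = h ρ_c / (ρ_m − ρ_c) = 2.51 km × 2720 / 640 = 10.67 km.
Total thickness = T + h + r = 41.8 km + 2.51 km + 10.67 km = 55 km.

55 km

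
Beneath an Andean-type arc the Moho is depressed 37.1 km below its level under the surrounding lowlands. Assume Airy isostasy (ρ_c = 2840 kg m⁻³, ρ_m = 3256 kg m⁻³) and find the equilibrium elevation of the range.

Isostatic balance requires: ρ_c h = (ρ_m − ρ_c) r.
h = r (ρ_m − ρ_c) / ρ_c = 37.1 km × (3256 − 2840) / 2840 = 5.43 km.

5.43 km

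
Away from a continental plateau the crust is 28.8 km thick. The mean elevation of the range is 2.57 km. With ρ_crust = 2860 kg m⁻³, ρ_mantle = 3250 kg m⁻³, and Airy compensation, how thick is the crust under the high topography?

50.2 km

Root depth r = h ρ_c / (ρ_m − ρ_c) = 2.57 km × 2860 / 390 = 18.85 km.
Total thickness = T + h + r = 28.8 km + 2.57 km + 18.85 km = 50.2 km.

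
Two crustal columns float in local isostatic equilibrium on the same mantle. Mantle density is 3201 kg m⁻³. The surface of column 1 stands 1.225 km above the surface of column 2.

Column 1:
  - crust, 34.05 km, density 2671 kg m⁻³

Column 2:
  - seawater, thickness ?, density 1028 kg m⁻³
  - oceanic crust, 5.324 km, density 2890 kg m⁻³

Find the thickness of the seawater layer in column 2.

5.74 km

Take the compensation level at the base of the deeper column (depth z_c below the surface of column 1) and equate Σ ρ_i t_i down to z_c; mantle fills any gap and the z_c terms cancel.
Column 1: 34.05×2671 + (z_c − 34.05)×3201
Column 2: 1.225×0 + x×1028 + 5.324×2890 + (z_c − 1.225 − 5.324 − x)×3201
The z_c×3201 term appears on both sides and cancels. Collect the known terms of each column as K = Σ(ρt)_known − 3201 × (depth of known layers): K_1 = 90947.55 − 3201×34.05 = −18046.5; K_2 = 15386.36 − 3201×(1.225 + 5.324) = −5576.989.
Balance: K_1 = K_2 − x×(3201 − 1028), so x = (K_2 − K_1)/(3201 − 1028) = 12469.5/2173 = 5.74 km.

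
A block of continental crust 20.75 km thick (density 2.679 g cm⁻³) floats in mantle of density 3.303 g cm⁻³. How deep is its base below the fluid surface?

16.8 km

Draft d = t ρ_obj/ρ_fluid = 20.75 km × 2.679/3.303 = 16.8 km.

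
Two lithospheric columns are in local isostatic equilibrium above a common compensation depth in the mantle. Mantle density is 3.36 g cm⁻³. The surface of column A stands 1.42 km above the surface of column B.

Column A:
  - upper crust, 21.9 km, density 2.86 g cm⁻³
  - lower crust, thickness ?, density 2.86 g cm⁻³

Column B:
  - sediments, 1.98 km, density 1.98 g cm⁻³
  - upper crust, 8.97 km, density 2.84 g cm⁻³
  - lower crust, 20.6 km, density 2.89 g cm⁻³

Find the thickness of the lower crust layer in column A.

Take the compensation level at the base of the deeper column (depth z_c below the surface of column A) and equate Σ ρ_i t_i down to z_c; mantle fills any gap and the z_c terms cancel.
Column A: 21.9×2.86 + x×2.86 + (z_c − 21.9 − x)×3.36
Column B: 1.42×0 + 1.98×1.98 + 8.97×2.84 + 20.6×2.89 + (z_c − 1.42 − 31.55)×3.36
The z_c×3.36 term appears on both sides and cancels. Collect the known terms of each column as K = Σ(ρt)_known − 3.36 × (depth of known layers): K_A = 62.634 − 3.36×21.9 = −10.95; K_B = 88.9292 − 3.36×(1.42 + 31.55) = −21.85.
Balance: K_A − x×(3.36 − 2.86) = K_B, so x = (K_A − K_B)/(3.36 − 2.86) = 10.9/0.5 = 21.8 km.

21.8 km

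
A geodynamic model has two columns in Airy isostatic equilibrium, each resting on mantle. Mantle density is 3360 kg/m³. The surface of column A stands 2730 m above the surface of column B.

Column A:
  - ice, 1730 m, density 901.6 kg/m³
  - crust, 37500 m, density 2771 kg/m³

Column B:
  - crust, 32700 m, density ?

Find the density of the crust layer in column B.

Take the compensation level at the base of the deeper column (depth z_c below the surface of column A) and equate Σ ρ_i t_i down to z_c; mantle fills any gap and the z_c terms cancel.
Column A: 1730×901.6 + 37500×2771 + (z_c − 39230)×3360
Column B: 2730×0 + 32700×ρ + (z_c − 2730 − 32700)×3360
The z_c×3360 term appears on both sides and cancels. Collect the known terms of each column as K = Σ(ρt)_known − 3360 × (depth of known layers): K_A = 105472268 − 3360×39230 = −26340532; K_B = 0 − 3360×(2730 + 32700) = −119044800.
Balance: K_A = K_B + 32700×ρ, so ρ = (K_A − K_B)/32700 = 92704300/32700 = 2830 kg/m³.

2830 kg/m³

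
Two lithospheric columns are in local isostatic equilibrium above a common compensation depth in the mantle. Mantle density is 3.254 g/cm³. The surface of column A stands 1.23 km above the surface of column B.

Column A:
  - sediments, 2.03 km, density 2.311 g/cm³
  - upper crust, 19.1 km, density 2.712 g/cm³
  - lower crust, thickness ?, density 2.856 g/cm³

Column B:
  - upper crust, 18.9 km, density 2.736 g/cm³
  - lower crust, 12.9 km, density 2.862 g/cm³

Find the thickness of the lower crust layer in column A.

Take the compensation level at the base of the deeper column (depth z_c below the surface of column A) and equate Σ ρ_i t_i down to z_c; mantle fills any gap and the z_c terms cancel.
Column A: 2.03×2.311 + 19.1×2.712 + x×2.856 + (z_c − 21.13 − x)×3.254
Column B: 1.23×0 + 18.9×2.736 + 12.9×2.862 + (z_c − 1.23 − 31.8)×3.254
The z_c×3.254 term appears on both sides and cancels. Collect the known terms of each column as K = Σ(ρt)_known − 3.254 × (depth of known layers): K_A = 56.49053 − 3.254×21.13 = −12.26649; K_B = 88.6302 − 3.254×(1.23 + 31.8) = −18.84942.
Balance: K_A − x×(3.254 − 2.856) = K_B, so x = (K_A − K_B)/(3.254 − 2.856) = 6.58293/0.398 = 16.5 km.

16.5 km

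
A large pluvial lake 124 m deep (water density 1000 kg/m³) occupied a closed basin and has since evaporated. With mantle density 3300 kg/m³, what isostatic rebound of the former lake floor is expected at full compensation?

u = d ρ_w/ρ_m = 124 m × 1000/3300 = 37.6 m.

37.6 m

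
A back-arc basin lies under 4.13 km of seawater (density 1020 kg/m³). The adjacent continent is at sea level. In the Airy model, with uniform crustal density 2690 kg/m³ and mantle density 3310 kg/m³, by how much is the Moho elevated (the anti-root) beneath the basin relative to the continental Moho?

11.1 km

Equating mass per unit area of the two columns: replacing crust with seawater at the top is compensated by replacing crust with mantle at the base: d (ρ_c − ρ_w) = a (ρ_m − ρ_c).
a = d (ρ_c − ρ_w)/(ρ_m − ρ_c) = 4.13 km × 1670/620 = 11.1 km.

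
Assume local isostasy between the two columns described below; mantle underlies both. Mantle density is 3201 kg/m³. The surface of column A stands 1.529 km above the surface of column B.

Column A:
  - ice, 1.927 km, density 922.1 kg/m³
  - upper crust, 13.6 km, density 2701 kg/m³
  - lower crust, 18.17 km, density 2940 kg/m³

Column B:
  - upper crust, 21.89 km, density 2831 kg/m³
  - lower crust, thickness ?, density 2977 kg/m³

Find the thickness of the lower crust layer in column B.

13.1 km

Take the compensation level at the base of the deeper column (depth z_c below the surface of column A) and equate Σ ρ_i t_i down to z_c; mantle fills any gap and the z_c terms cancel.
Column A: 1.927×922.1 + 13.6×2701 + 18.17×2940 + (z_c − 33.697)×3201
Column B: 1.529×0 + 21.89×2831 + x×2977 + (z_c − 1.529 − 21.89 − x)×3201
The z_c×3201 term appears on both sides and cancels. Collect the known terms of each column as K = Σ(ρt)_known − 3201 × (depth of known layers): K_A = 91930.2867 − 3201×33.697 = −15933.8103; K_B = 61970.59 − 3201×(1.529 + 21.89) = −12993.629.
Balance: K_A = K_B − x×(3201 − 2977), so x = (K_B − K_A)/(3201 − 2977) = 2940.18/224 = 13.1 km.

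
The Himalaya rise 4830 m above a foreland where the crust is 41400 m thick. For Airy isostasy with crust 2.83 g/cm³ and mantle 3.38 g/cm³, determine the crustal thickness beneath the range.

71100 m

Root depth r = h ρ_c / (ρ_m − ρ_c) = 4830 m × 2.83 / 0.55 = 24850 m.
Total thickness = T + h + r = 41400 m + 4830 m + 24850 m = 71100 m.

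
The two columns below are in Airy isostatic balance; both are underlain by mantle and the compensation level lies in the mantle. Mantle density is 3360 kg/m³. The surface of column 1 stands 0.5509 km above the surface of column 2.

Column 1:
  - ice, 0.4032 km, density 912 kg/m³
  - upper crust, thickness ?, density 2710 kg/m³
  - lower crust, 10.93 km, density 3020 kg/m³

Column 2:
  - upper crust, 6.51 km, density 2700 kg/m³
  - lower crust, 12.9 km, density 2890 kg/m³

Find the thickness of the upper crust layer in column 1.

11.5 km

Take the compensation level at the base of the deeper column (depth z_c below the surface of column 1) and equate Σ ρ_i t_i down to z_c; mantle fills any gap and the z_c terms cancel.
Column 1: 0.4032×912 + x×2710 + 10.93×3020 + (z_c − 11.3332 − x)×3360
Column 2: 0.5509×0 + 6.51×2700 + 12.9×2890 + (z_c − 0.5509 − 19.41)×3360
The z_c×3360 term appears on both sides and cancels. Collect the known terms of each column as K = Σ(ρt)_known − 3360 × (depth of known layers): K_1 = 33376.3184 − 3360×11.3332 = −4703.2336; K_2 = 54858 − 3360×(0.5509 + 19.41) = −12210.624.
Balance: K_1 − x×(3360 − 2710) = K_2, so x = (K_1 − K_2)/(3360 − 2710) = 7507.39/650 = 11.5 km.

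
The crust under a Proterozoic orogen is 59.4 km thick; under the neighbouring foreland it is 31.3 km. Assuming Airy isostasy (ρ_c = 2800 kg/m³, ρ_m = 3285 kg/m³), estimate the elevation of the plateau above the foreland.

4.15 km

Excess crust Δ = 59.4 km − 31.3 km = 28.1 km, split between elevation h and root r with h + r = Δ.
Airy balance ρ_c h = (ρ_m − ρ_c) r gives r = h ρ_c/(ρ_m − ρ_c), so h (1 + ρ_c/(ρ_m − ρ_c)) = Δ, i.e. h = Δ (ρ_m − ρ_c)/ρ_m.
h = 28.1 km × 485/3285 = 4.15 km.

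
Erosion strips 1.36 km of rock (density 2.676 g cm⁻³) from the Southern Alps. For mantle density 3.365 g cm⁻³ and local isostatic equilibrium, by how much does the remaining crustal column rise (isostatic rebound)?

1.08 km

Unloading: uplift u = e ρ_c/ρ_m = 1.36 km × 2.676/3.365 = 1.08 km.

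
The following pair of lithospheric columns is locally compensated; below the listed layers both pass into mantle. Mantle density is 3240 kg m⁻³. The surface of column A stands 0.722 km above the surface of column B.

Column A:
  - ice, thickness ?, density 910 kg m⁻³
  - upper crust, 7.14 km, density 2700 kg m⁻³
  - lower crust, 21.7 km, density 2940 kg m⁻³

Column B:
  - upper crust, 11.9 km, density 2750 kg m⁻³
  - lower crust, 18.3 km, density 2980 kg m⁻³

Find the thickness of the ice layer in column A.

1.1 km

Take the compensation level at the base of the deeper column (depth z_c below the surface of column A) and equate Σ ρ_i t_i down to z_c; mantle fills any gap and the z_c terms cancel.
Column A: x×910 + 7.14×2700 + 21.7×2940 + (z_c − 28.84 − x)×3240
Column B: 0.722×0 + 11.9×2750 + 18.3×2980 + (z_c − 0.722 − 30.2)×3240
The z_c×3240 term appears on both sides and cancels. Collect the known terms of each column as K = Σ(ρt)_known − 3240 × (depth of known layers): K_A = 83076 − 3240×28.84 = −10365.6; K_B = 87259 − 3240×(0.722 + 30.2) = −12928.28.
Balance: K_A − x×(3240 − 910) = K_B, so x = (K_A − K_B)/(3240 − 910) = 2562.68/2330 = 1.1 km.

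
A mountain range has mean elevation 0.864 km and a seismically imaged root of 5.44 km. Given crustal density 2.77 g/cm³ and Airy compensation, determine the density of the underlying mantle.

3.21 g/cm³

Airy balance: ρ_c h = (ρ_m − ρ_c) r → ρ_m = ρ_c (1 + h/r).
ρ_m = 2.77 × (1 + 0.864 km/5.44 km) = 3.21 g/cm³.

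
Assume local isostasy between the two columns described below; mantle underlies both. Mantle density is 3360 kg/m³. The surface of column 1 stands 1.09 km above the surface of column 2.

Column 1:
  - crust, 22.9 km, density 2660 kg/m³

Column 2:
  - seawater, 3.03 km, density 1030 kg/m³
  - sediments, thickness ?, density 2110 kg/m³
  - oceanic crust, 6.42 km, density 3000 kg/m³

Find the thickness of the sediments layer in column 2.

Take the compensation level at the base of the deeper column (depth z_c below the surface of column 1) and equate Σ ρ_i t_i down to z_c; mantle fills any gap and the z_c terms cancel.
Column 1: 22.9×2660 + (z_c − 22.9)×3360
Column 2: 1.09×0 + 3.03×1030 + x×2110 + 6.42×3000 + (z_c − 1.09 − 9.45 − x)×3360
The z_c×3360 term appears on both sides and cancels. Collect the known terms of each column as K = Σ(ρt)_known − 3360 × (depth of known layers): K_1 = 60914 − 3360×22.9 = −16030; K_2 = 22380.9 − 3360×(1.09 + 9.45) = −13033.5.
Balance: K_1 = K_2 − x×(3360 − 2110), so x = (K_2 − K_1)/(3360 − 2110) = 2996.5/1250 = 2.4 km.

2.4 km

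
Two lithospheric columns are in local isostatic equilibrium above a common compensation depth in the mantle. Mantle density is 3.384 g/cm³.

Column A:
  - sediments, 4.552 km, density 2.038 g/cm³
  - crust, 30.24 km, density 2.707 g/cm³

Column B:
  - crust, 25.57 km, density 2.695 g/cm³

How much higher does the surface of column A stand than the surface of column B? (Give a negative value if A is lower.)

2.65 km

For any compensation level in the mantle, the mantle terms cancel and isostasy reduces to e = (Σt_A − Σt_B) − (Σ(ρt)_A − Σ(ρt)_B) / ρ_m.
Σt_A = 34.792 km; Σt_B = 25.57 km; Σ(ρt)_A = 91.136656; Σ(ρt)_B = 68.91115 (in km·g/cm³).
e = (34.792 − 25.57) − (91.136656 − 68.91115) / 3.384 = 2.65 km.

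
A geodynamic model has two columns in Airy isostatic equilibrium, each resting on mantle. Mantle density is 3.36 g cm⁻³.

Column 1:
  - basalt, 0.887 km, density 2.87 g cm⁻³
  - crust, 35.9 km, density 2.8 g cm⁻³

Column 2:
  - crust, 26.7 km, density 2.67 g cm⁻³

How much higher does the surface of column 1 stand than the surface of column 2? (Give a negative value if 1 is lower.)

For any compensation level in the mantle, the mantle terms cancel and isostasy reduces to e = (Σt_1 − Σt_2) − (Σ(ρt)_1 − Σ(ρt)_2) / ρ_m.
Σt_1 = 36.787 km; Σt_2 = 26.7 km; Σ(ρt)_1 = 103.06569; Σ(ρt)_2 = 71.289 (in km·g cm⁻³).
e = (36.787 − 26.7) − (103.06569 − 71.289) / 3.36 = 0.63 km.

0.63 km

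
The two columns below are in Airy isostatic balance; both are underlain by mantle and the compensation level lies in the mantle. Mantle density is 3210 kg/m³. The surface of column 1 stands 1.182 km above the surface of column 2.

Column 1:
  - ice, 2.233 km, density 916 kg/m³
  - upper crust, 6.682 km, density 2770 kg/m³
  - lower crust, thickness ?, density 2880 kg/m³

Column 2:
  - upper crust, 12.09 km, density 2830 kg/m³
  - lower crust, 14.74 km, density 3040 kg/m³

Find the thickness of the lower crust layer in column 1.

8.58 km

Take the compensation level at the base of the deeper column (depth z_c below the surface of column 1) and equate Σ ρ_i t_i down to z_c; mantle fills any gap and the z_c terms cancel.
Column 1: 2.233×916 + 6.682×2770 + x×2880 + (z_c − 8.915 − x)×3210
Column 2: 1.182×0 + 12.09×2830 + 14.74×3040 + (z_c − 1.182 − 26.83)×3210
The z_c×3210 term appears on both sides and cancels. Collect the known terms of each column as K = Σ(ρt)_known − 3210 × (depth of known layers): K_1 = 20554.568 − 3210×8.915 = −8062.582; K_2 = 79024.3 − 3210×(1.182 + 26.83) = −10894.22.
Balance: K_1 − x×(3210 − 2880) = K_2, so x = (K_1 − K_2)/(3210 − 2880) = 2831.64/330 = 8.58 km.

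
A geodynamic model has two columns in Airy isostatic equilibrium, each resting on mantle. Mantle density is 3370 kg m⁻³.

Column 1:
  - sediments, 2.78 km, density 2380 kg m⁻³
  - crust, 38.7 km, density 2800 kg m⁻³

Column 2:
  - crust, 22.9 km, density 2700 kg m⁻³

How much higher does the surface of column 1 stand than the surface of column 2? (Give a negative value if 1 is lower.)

2.81 km

For any compensation level in the mantle, the mantle terms cancel and isostasy reduces to e = (Σt_1 − Σt_2) − (Σ(ρt)_1 − Σ(ρt)_2) / ρ_m.
Σt_1 = 41.48 km; Σt_2 = 22.9 km; Σ(ρt)_1 = 114976.4; Σ(ρt)_2 = 61830 (in km·kg m⁻³).
e = (41.48 − 22.9) − (114976.4 − 61830) / 3370 = 2.81 km.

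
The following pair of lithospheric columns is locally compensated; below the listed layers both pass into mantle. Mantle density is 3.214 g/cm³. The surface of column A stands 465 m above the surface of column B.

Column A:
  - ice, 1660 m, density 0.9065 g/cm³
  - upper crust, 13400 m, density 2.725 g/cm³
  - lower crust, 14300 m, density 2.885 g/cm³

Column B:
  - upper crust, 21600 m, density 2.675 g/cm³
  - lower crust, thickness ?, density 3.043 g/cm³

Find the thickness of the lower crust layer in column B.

Take the compensation level at the base of the deeper column (depth z_c below the surface of column A) and equate Σ ρ_i t_i down to z_c; mantle fills any gap and the z_c terms cancel.
Column A: 1660×0.9065 + 13400×2.725 + 14300×2.885 + (z_c − 29360)×3.214
Column B: 465×0 + 21600×2.675 + x×3.043 + (z_c − 465 − 21600 − x)×3.214
The z_c×3.214 term appears on both sides and cancels. Collect the known terms of each column as K = Σ(ρt)_known − 3.214 × (depth of known layers): K_A = 79275.29 − 3.214×29360 = −15087.75; K_B = 57780 − 3.214×(465 + 21600) = −13136.91.
Balance: K_A = K_B − x×(3.214 − 3.043), so x = (K_B − K_A)/(3.214 − 3.043) = 1950.84/0.171 = 11400 m.

11400 m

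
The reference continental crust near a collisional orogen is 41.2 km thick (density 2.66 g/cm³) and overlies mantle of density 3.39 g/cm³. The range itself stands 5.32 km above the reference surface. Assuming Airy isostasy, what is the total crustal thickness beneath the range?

Root depth r = h ρ_c / (ρ_m − ρ_c) = 5.32 km × 2.66 / 0.73 = 19.39 km.
Total thickness = T + h + r = 41.2 km + 5.32 km + 19.39 km = 65.9 km.

65.9 km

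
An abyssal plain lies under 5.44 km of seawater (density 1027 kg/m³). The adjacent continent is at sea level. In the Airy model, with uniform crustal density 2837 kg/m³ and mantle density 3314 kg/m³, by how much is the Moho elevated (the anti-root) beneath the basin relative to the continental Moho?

Isostatic balance requires: replacing crust with seawater at the top is compensated by replacing crust with mantle at the base: d (ρ_c − ρ_w) = a (ρ_m − ρ_c).
a = d (ρ_c − ρ_w)/(ρ_m − ρ_c) = 5.44 km × 1810/477 = 20.6 km.

20.6 km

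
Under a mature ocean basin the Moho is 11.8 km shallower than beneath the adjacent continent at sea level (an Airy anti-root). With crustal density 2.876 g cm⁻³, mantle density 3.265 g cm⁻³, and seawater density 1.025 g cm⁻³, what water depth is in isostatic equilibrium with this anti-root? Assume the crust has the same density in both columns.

2.48 km

Replacing a thickness d of crust by seawater at the top must be balanced by replacing crust with mantle at the base: d (ρ_c − ρ_w) = a (ρ_m − ρ_c).
d = a (ρ_m − ρ_c)/(ρ_c − ρ_w) = 11.8 km × 0.389/1.851 = 2.48 km.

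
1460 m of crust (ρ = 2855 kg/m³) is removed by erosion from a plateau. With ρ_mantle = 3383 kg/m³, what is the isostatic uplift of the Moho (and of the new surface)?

1230 m

Unloading: uplift u = e ρ_c/ρ_m = 1460 m × 2855/3383 = 1230 m.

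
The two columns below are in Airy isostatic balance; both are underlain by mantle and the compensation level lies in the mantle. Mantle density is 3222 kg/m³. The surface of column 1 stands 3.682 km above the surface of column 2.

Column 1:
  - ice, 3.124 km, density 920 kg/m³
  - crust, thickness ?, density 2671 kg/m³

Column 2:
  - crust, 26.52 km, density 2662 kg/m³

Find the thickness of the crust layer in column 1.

Take the compensation level at the base of the deeper column (depth z_c below the surface of column 1) and equate Σ ρ_i t_i down to z_c; mantle fills any gap and the z_c terms cancel.
Column 1: 3.124×920 + x×2671 + (z_c − 3.124 − x)×3222
Column 2: 3.682×0 + 26.52×2662 + (z_c − 3.682 − 26.52)×3222
The z_c×3222 term appears on both sides and cancels. Collect the known terms of each column as K = Σ(ρt)_known − 3222 × (depth of known layers): K_1 = 2874.08 − 3222×3.124 = −7191.448; K_2 = 70596.24 − 3222×(3.682 + 26.52) = −26714.604.
Balance: K_1 − x×(3222 − 2671) = K_2, so x = (K_1 − K_2)/(3222 − 2671) = 19523.2/551 = 35.4 km.

35.4 km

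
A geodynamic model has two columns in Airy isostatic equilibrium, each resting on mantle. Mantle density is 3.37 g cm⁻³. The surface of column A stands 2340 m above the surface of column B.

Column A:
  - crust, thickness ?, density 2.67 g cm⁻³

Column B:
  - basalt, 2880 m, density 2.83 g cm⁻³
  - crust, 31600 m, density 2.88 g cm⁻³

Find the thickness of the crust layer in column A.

35600 m

Take the compensation level at the base of the deeper column (depth z_c below the surface of column A) and equate Σ ρ_i t_i down to z_c; mantle fills any gap and the z_c terms cancel.
Column A: x×2.67 + (z_c − 0 − x)×3.37
Column B: 2340×0 + 2880×2.83 + 31600×2.88 + (z_c − 2340 − 34480)×3.37
The z_c×3.37 term appears on both sides and cancels. Collect the known terms of each column as K = Σ(ρt)_known − 3.37 × (depth of known layers): K_A = 0 − 3.37×0 = 0; K_B = 99158.4 − 3.37×(2340 + 34480) = −24925.
Balance: K_A − x×(3.37 − 2.67) = K_B, so x = (K_A − K_B)/(3.37 − 2.67) = 24925/0.7 = 35600 m.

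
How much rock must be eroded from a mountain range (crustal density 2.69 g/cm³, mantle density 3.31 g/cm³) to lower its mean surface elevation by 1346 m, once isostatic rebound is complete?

7190 m

Net drop Δ = e − u = e − e ρ_c/ρ_m = e (ρ_m − ρ_c)/ρ_m.
e = Δ ρ_m/(ρ_m − ρ_c) = 1346 m × 3.31/0.62 = 7190 m.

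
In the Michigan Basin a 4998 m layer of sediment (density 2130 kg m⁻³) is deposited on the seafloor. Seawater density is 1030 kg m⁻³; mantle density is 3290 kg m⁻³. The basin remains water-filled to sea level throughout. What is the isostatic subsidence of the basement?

Submarine loading: the sediment displaces seawater, and the subsidence is in turn flooded, so s (ρ_m − ρ_w) = t (ρ_sed − ρ_w).
s = 4998 m × (2130 − 1030) / (3290 − 1030) = 2430 m.

2430 m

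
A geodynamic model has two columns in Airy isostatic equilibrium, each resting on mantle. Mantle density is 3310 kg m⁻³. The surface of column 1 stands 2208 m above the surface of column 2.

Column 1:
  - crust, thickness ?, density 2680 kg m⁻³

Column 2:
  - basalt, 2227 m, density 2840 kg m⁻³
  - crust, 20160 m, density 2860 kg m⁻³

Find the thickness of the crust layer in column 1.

Take the compensation level at the base of the deeper column (depth z_c below the surface of column 1) and equate Σ ρ_i t_i down to z_c; mantle fills any gap and the z_c terms cancel.
Column 1: x×2680 + (z_c − 0 − x)×3310
Column 2: 2208×0 + 2227×2840 + 20160×2860 + (z_c − 2208 − 22387)×3310
The z_c×3310 term appears on both sides and cancels. Collect the known terms of each column as K = Σ(ρt)_known − 3310 × (depth of known layers): K_1 = 0 − 3310×0 = 0; K_2 = 63982280 − 3310×(2208 + 22387) = −17427170.
Balance: K_1 − x×(3310 − 2680) = K_2, so x = (K_1 − K_2)/(3310 − 2680) = 17427200/630 = 27700 m.

27700 m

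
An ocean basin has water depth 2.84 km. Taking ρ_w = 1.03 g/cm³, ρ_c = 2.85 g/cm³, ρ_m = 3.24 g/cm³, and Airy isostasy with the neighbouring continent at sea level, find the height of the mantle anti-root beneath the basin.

13.3 km

Equating mass per unit area of the two columns: replacing crust with seawater at the top is compensated by replacing crust with mantle at the base: d (ρ_c − ρ_w) = a (ρ_m − ρ_c).
a = d (ρ_c − ρ_w)/(ρ_m − ρ_c) = 2.84 km × 1.82/0.39 = 13.3 km.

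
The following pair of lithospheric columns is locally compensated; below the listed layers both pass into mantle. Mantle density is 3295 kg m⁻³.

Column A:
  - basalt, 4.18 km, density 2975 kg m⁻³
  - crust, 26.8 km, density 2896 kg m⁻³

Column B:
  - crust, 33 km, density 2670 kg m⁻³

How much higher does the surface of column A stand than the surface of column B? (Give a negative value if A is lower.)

For any compensation level in the mantle, the mantle terms cancel and isostasy reduces to e = (Σt_A − Σt_B) − (Σ(ρt)_A − Σ(ρt)_B) / ρ_m.
Σt_A = 30.98 km; Σt_B = 33 km; Σ(ρt)_A = 90048.3; Σ(ρt)_B = 88110 (in km·kg m⁻³).
e = (30.98 − 33) − (90048.3 − 88110) / 3295 = −2.61 km.

−2.61 km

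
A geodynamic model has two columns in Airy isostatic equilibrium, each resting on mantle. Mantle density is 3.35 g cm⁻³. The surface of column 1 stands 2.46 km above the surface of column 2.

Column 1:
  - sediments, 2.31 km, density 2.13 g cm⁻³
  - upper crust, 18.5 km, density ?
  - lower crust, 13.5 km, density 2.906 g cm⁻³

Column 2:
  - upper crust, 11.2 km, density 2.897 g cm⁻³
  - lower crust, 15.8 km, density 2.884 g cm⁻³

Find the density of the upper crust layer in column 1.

Take the compensation level at the base of the deeper column (depth z_c below the surface of column 1) and equate Σ ρ_i t_i down to z_c; mantle fills any gap and the z_c terms cancel.
Column 1: 2.31×2.13 + 18.5×ρ + 13.5×2.906 + (z_c − 34.31)×3.35
Column 2: 2.46×0 + 11.2×2.897 + 15.8×2.884 + (z_c − 2.46 − 27)×3.35
The z_c×3.35 term appears on both sides and cancels. Collect the known terms of each column as K = Σ(ρt)_known − 3.35 × (depth of known layers): K_1 = 44.1513 − 3.35×34.31 = −70.7872; K_2 = 78.0136 − 3.35×(2.46 + 27) = −20.6774.
Balance: K_1 + 18.5×ρ = K_2, so ρ = (K_2 − K_1)/18.5 = 50.1098/18.5 = 2.71 g cm⁻³.

2.71 g cm⁻³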